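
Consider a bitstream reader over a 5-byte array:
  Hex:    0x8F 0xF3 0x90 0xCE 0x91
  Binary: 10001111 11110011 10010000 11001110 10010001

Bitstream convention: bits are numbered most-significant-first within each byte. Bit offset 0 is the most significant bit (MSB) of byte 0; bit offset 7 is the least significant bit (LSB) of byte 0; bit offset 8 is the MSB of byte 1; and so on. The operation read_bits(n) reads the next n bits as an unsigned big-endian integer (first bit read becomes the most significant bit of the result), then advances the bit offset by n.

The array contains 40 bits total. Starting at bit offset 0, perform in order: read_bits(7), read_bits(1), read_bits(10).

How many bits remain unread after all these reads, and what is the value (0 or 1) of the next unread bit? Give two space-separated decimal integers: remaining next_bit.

Answer: 22 0

Derivation:
Read 1: bits[0:7] width=7 -> value=71 (bin 1000111); offset now 7 = byte 0 bit 7; 33 bits remain
Read 2: bits[7:8] width=1 -> value=1 (bin 1); offset now 8 = byte 1 bit 0; 32 bits remain
Read 3: bits[8:18] width=10 -> value=974 (bin 1111001110); offset now 18 = byte 2 bit 2; 22 bits remain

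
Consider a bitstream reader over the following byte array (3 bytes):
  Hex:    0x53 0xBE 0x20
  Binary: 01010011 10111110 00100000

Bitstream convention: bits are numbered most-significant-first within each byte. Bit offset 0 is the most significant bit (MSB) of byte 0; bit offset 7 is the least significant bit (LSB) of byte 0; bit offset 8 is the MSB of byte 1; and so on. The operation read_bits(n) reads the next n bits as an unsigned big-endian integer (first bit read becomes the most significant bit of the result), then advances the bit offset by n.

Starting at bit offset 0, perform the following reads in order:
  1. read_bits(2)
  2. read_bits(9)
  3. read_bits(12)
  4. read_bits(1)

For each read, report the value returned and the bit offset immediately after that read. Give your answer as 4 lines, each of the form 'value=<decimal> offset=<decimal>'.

Answer: value=1 offset=2
value=157 offset=11
value=3856 offset=23
value=0 offset=24

Derivation:
Read 1: bits[0:2] width=2 -> value=1 (bin 01); offset now 2 = byte 0 bit 2; 22 bits remain
Read 2: bits[2:11] width=9 -> value=157 (bin 010011101); offset now 11 = byte 1 bit 3; 13 bits remain
Read 3: bits[11:23] width=12 -> value=3856 (bin 111100010000); offset now 23 = byte 2 bit 7; 1 bits remain
Read 4: bits[23:24] width=1 -> value=0 (bin 0); offset now 24 = byte 3 bit 0; 0 bits remain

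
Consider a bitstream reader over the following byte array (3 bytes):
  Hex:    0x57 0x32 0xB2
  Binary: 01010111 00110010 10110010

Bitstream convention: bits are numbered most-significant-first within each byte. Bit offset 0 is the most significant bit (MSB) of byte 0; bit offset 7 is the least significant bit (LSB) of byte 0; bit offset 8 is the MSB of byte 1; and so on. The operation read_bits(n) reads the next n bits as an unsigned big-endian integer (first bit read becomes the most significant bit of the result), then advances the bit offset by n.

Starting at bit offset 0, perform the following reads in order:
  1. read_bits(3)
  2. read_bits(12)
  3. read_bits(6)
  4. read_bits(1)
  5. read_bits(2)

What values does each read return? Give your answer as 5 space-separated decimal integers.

Answer: 2 2969 22 0 2

Derivation:
Read 1: bits[0:3] width=3 -> value=2 (bin 010); offset now 3 = byte 0 bit 3; 21 bits remain
Read 2: bits[3:15] width=12 -> value=2969 (bin 101110011001); offset now 15 = byte 1 bit 7; 9 bits remain
Read 3: bits[15:21] width=6 -> value=22 (bin 010110); offset now 21 = byte 2 bit 5; 3 bits remain
Read 4: bits[21:22] width=1 -> value=0 (bin 0); offset now 22 = byte 2 bit 6; 2 bits remain
Read 5: bits[22:24] width=2 -> value=2 (bin 10); offset now 24 = byte 3 bit 0; 0 bits remain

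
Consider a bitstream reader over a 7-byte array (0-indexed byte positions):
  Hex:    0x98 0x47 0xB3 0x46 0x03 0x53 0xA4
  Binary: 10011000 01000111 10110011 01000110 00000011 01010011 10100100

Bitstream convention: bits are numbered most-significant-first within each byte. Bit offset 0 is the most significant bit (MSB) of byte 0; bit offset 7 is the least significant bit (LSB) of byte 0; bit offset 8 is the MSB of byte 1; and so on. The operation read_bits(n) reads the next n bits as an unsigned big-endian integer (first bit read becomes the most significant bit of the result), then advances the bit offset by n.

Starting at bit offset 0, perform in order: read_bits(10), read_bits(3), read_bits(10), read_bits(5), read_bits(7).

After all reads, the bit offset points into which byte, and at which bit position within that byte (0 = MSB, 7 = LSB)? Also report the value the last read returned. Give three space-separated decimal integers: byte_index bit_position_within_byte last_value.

Answer: 4 3 48

Derivation:
Read 1: bits[0:10] width=10 -> value=609 (bin 1001100001); offset now 10 = byte 1 bit 2; 46 bits remain
Read 2: bits[10:13] width=3 -> value=0 (bin 000); offset now 13 = byte 1 bit 5; 43 bits remain
Read 3: bits[13:23] width=10 -> value=985 (bin 1111011001); offset now 23 = byte 2 bit 7; 33 bits remain
Read 4: bits[23:28] width=5 -> value=20 (bin 10100); offset now 28 = byte 3 bit 4; 28 bits remain
Read 5: bits[28:35] width=7 -> value=48 (bin 0110000); offset now 35 = byte 4 bit 3; 21 bits remain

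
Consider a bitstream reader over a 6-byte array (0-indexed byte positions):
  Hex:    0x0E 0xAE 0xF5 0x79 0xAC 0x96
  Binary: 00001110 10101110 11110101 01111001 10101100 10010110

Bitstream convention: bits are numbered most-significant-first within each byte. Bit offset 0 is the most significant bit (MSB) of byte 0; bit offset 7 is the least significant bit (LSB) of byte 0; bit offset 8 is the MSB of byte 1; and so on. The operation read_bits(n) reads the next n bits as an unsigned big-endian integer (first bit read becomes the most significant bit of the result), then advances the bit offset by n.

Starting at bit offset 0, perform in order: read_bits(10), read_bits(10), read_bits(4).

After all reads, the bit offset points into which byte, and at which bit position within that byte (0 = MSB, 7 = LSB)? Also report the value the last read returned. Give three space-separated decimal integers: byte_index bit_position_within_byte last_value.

Read 1: bits[0:10] width=10 -> value=58 (bin 0000111010); offset now 10 = byte 1 bit 2; 38 bits remain
Read 2: bits[10:20] width=10 -> value=751 (bin 1011101111); offset now 20 = byte 2 bit 4; 28 bits remain
Read 3: bits[20:24] width=4 -> value=5 (bin 0101); offset now 24 = byte 3 bit 0; 24 bits remain

Answer: 3 0 5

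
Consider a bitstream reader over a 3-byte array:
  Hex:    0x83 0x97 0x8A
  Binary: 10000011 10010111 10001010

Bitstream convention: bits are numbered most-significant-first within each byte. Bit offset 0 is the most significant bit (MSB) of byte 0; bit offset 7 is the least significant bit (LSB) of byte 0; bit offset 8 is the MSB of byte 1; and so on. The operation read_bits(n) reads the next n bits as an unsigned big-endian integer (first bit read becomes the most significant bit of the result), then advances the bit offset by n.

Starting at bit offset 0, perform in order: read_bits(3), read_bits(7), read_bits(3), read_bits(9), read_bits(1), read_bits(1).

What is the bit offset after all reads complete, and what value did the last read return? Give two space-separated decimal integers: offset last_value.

Answer: 24 0

Derivation:
Read 1: bits[0:3] width=3 -> value=4 (bin 100); offset now 3 = byte 0 bit 3; 21 bits remain
Read 2: bits[3:10] width=7 -> value=14 (bin 0001110); offset now 10 = byte 1 bit 2; 14 bits remain
Read 3: bits[10:13] width=3 -> value=2 (bin 010); offset now 13 = byte 1 bit 5; 11 bits remain
Read 4: bits[13:22] width=9 -> value=482 (bin 111100010); offset now 22 = byte 2 bit 6; 2 bits remain
Read 5: bits[22:23] width=1 -> value=1 (bin 1); offset now 23 = byte 2 bit 7; 1 bits remain
Read 6: bits[23:24] width=1 -> value=0 (bin 0); offset now 24 = byte 3 bit 0; 0 bits remain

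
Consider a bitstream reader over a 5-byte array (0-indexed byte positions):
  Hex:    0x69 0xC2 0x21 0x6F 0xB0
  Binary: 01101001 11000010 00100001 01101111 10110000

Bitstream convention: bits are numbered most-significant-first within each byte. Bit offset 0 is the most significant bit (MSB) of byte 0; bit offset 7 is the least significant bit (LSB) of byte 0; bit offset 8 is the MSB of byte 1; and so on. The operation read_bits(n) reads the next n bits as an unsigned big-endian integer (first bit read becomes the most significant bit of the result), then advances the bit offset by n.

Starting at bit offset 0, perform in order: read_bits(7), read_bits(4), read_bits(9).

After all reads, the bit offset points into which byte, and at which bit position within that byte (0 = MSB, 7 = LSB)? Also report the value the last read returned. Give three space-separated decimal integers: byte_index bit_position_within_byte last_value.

Read 1: bits[0:7] width=7 -> value=52 (bin 0110100); offset now 7 = byte 0 bit 7; 33 bits remain
Read 2: bits[7:11] width=4 -> value=14 (bin 1110); offset now 11 = byte 1 bit 3; 29 bits remain
Read 3: bits[11:20] width=9 -> value=34 (bin 000100010); offset now 20 = byte 2 bit 4; 20 bits remain

Answer: 2 4 34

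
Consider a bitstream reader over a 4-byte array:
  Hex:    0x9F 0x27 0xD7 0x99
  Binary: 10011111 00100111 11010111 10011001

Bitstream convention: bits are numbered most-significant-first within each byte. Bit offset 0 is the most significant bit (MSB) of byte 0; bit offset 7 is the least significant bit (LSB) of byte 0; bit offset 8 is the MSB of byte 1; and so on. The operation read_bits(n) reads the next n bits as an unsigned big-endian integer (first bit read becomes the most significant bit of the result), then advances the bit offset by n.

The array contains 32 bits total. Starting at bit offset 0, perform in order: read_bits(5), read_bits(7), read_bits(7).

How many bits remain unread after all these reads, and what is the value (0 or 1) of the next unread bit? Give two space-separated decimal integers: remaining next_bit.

Read 1: bits[0:5] width=5 -> value=19 (bin 10011); offset now 5 = byte 0 bit 5; 27 bits remain
Read 2: bits[5:12] width=7 -> value=114 (bin 1110010); offset now 12 = byte 1 bit 4; 20 bits remain
Read 3: bits[12:19] width=7 -> value=62 (bin 0111110); offset now 19 = byte 2 bit 3; 13 bits remain

Answer: 13 1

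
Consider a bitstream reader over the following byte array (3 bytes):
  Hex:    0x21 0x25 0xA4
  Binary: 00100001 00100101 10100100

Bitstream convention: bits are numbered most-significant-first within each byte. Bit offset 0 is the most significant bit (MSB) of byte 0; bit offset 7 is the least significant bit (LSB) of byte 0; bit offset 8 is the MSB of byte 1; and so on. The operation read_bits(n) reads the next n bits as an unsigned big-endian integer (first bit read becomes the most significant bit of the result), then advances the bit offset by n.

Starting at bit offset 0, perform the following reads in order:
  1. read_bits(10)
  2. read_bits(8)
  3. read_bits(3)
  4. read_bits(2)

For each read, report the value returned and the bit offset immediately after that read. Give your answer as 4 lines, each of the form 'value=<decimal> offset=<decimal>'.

Answer: value=132 offset=10
value=150 offset=18
value=4 offset=21
value=2 offset=23

Derivation:
Read 1: bits[0:10] width=10 -> value=132 (bin 0010000100); offset now 10 = byte 1 bit 2; 14 bits remain
Read 2: bits[10:18] width=8 -> value=150 (bin 10010110); offset now 18 = byte 2 bit 2; 6 bits remain
Read 3: bits[18:21] width=3 -> value=4 (bin 100); offset now 21 = byte 2 bit 5; 3 bits remain
Read 4: bits[21:23] width=2 -> value=2 (bin 10); offset now 23 = byte 2 bit 7; 1 bits remain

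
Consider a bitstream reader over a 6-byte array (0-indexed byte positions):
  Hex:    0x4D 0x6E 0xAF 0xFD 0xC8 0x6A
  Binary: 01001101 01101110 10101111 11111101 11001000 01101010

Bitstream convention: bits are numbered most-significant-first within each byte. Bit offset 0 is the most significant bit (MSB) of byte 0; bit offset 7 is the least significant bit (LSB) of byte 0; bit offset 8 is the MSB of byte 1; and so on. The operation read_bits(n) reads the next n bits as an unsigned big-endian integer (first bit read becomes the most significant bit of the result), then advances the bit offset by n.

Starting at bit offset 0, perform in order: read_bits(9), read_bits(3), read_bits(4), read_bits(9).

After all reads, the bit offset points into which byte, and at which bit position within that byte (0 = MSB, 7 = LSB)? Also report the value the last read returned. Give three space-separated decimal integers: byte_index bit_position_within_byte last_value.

Answer: 3 1 351

Derivation:
Read 1: bits[0:9] width=9 -> value=154 (bin 010011010); offset now 9 = byte 1 bit 1; 39 bits remain
Read 2: bits[9:12] width=3 -> value=6 (bin 110); offset now 12 = byte 1 bit 4; 36 bits remain
Read 3: bits[12:16] width=4 -> value=14 (bin 1110); offset now 16 = byte 2 bit 0; 32 bits remain
Read 4: bits[16:25] width=9 -> value=351 (bin 101011111); offset now 25 = byte 3 bit 1; 23 bits remain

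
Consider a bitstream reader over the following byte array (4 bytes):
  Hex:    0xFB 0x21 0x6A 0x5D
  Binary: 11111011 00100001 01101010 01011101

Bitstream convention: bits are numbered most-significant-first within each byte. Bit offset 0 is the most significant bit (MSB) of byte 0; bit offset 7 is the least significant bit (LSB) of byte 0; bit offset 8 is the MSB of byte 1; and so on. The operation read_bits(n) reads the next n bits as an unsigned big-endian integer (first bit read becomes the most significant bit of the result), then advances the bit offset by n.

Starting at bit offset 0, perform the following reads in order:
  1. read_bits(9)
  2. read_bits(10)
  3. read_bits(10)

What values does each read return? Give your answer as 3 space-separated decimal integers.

Answer: 502 267 331

Derivation:
Read 1: bits[0:9] width=9 -> value=502 (bin 111110110); offset now 9 = byte 1 bit 1; 23 bits remain
Read 2: bits[9:19] width=10 -> value=267 (bin 0100001011); offset now 19 = byte 2 bit 3; 13 bits remain
Read 3: bits[19:29] width=10 -> value=331 (bin 0101001011); offset now 29 = byte 3 bit 5; 3 bits remain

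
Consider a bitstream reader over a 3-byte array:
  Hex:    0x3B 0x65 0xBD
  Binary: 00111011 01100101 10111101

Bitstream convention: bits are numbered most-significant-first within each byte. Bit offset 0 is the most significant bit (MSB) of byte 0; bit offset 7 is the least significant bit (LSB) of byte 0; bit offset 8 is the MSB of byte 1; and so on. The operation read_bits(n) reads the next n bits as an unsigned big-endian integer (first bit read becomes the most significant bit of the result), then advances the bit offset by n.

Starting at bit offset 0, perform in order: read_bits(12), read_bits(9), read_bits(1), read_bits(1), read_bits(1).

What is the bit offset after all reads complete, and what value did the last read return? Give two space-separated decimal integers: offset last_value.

Answer: 24 1

Derivation:
Read 1: bits[0:12] width=12 -> value=950 (bin 001110110110); offset now 12 = byte 1 bit 4; 12 bits remain
Read 2: bits[12:21] width=9 -> value=183 (bin 010110111); offset now 21 = byte 2 bit 5; 3 bits remain
Read 3: bits[21:22] width=1 -> value=1 (bin 1); offset now 22 = byte 2 bit 6; 2 bits remain
Read 4: bits[22:23] width=1 -> value=0 (bin 0); offset now 23 = byte 2 bit 7; 1 bits remain
Read 5: bits[23:24] width=1 -> value=1 (bin 1); offset now 24 = byte 3 bit 0; 0 bits remain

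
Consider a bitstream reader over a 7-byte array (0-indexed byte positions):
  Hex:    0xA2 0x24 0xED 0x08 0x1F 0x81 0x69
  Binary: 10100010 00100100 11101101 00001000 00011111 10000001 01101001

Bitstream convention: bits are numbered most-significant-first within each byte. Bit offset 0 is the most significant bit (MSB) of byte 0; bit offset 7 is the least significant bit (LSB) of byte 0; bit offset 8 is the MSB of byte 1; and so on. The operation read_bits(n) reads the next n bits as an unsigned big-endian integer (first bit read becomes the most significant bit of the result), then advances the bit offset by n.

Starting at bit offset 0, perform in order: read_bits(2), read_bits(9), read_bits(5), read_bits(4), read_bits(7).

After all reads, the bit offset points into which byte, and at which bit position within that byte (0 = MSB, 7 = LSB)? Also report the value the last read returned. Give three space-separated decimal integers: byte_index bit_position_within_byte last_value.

Read 1: bits[0:2] width=2 -> value=2 (bin 10); offset now 2 = byte 0 bit 2; 54 bits remain
Read 2: bits[2:11] width=9 -> value=273 (bin 100010001); offset now 11 = byte 1 bit 3; 45 bits remain
Read 3: bits[11:16] width=5 -> value=4 (bin 00100); offset now 16 = byte 2 bit 0; 40 bits remain
Read 4: bits[16:20] width=4 -> value=14 (bin 1110); offset now 20 = byte 2 bit 4; 36 bits remain
Read 5: bits[20:27] width=7 -> value=104 (bin 1101000); offset now 27 = byte 3 bit 3; 29 bits remain

Answer: 3 3 104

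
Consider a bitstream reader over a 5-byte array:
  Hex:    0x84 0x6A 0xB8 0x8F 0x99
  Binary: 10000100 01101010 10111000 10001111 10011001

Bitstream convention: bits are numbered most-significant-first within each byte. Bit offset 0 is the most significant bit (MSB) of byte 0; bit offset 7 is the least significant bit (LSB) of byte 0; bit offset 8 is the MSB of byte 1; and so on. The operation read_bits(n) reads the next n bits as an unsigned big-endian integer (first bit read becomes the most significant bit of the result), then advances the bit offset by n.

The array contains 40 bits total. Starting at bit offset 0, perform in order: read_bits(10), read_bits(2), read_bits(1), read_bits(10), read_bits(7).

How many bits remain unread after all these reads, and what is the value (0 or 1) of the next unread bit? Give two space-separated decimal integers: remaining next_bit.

Read 1: bits[0:10] width=10 -> value=529 (bin 1000010001); offset now 10 = byte 1 bit 2; 30 bits remain
Read 2: bits[10:12] width=2 -> value=2 (bin 10); offset now 12 = byte 1 bit 4; 28 bits remain
Read 3: bits[12:13] width=1 -> value=1 (bin 1); offset now 13 = byte 1 bit 5; 27 bits remain
Read 4: bits[13:23] width=10 -> value=348 (bin 0101011100); offset now 23 = byte 2 bit 7; 17 bits remain
Read 5: bits[23:30] width=7 -> value=35 (bin 0100011); offset now 30 = byte 3 bit 6; 10 bits remain

Answer: 10 1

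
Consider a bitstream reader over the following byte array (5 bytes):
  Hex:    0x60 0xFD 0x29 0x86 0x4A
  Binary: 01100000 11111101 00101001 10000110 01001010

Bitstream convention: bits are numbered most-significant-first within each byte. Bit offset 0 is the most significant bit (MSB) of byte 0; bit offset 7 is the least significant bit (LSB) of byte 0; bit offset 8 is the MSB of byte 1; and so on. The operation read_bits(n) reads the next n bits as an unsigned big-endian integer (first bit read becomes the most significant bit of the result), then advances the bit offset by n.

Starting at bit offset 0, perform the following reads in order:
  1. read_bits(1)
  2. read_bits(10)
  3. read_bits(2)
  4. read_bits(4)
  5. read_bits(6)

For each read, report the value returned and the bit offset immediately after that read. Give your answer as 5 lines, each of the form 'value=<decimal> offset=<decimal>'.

Read 1: bits[0:1] width=1 -> value=0 (bin 0); offset now 1 = byte 0 bit 1; 39 bits remain
Read 2: bits[1:11] width=10 -> value=775 (bin 1100000111); offset now 11 = byte 1 bit 3; 29 bits remain
Read 3: bits[11:13] width=2 -> value=3 (bin 11); offset now 13 = byte 1 bit 5; 27 bits remain
Read 4: bits[13:17] width=4 -> value=10 (bin 1010); offset now 17 = byte 2 bit 1; 23 bits remain
Read 5: bits[17:23] width=6 -> value=20 (bin 010100); offset now 23 = byte 2 bit 7; 17 bits remain

Answer: value=0 offset=1
value=775 offset=11
value=3 offset=13
value=10 offset=17
value=20 offset=23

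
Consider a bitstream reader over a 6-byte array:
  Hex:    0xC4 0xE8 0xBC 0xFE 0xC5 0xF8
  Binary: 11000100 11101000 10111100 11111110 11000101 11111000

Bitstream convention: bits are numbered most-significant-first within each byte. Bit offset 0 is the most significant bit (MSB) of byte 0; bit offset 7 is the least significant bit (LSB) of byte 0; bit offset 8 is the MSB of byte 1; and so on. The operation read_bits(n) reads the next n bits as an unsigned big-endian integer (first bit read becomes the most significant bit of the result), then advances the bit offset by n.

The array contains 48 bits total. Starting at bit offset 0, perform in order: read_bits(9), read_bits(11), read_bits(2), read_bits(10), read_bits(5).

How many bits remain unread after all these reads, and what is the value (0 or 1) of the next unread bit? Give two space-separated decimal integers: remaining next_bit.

Read 1: bits[0:9] width=9 -> value=393 (bin 110001001); offset now 9 = byte 1 bit 1; 39 bits remain
Read 2: bits[9:20] width=11 -> value=1675 (bin 11010001011); offset now 20 = byte 2 bit 4; 28 bits remain
Read 3: bits[20:22] width=2 -> value=3 (bin 11); offset now 22 = byte 2 bit 6; 26 bits remain
Read 4: bits[22:32] width=10 -> value=254 (bin 0011111110); offset now 32 = byte 4 bit 0; 16 bits remain
Read 5: bits[32:37] width=5 -> value=24 (bin 11000); offset now 37 = byte 4 bit 5; 11 bits remain

Answer: 11 1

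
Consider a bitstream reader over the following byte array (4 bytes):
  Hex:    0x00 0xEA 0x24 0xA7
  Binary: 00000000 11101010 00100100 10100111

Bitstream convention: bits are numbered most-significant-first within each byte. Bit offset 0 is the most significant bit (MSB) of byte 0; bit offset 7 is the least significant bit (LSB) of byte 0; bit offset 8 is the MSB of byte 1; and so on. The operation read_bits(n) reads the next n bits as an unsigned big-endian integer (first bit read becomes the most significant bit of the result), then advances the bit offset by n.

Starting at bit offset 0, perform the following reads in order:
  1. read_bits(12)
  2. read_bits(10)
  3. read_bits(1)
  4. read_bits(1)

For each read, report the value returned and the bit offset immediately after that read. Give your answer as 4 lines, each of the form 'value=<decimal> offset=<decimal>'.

Read 1: bits[0:12] width=12 -> value=14 (bin 000000001110); offset now 12 = byte 1 bit 4; 20 bits remain
Read 2: bits[12:22] width=10 -> value=649 (bin 1010001001); offset now 22 = byte 2 bit 6; 10 bits remain
Read 3: bits[22:23] width=1 -> value=0 (bin 0); offset now 23 = byte 2 bit 7; 9 bits remain
Read 4: bits[23:24] width=1 -> value=0 (bin 0); offset now 24 = byte 3 bit 0; 8 bits remain

Answer: value=14 offset=12
value=649 offset=22
value=0 offset=23
value=0 offset=24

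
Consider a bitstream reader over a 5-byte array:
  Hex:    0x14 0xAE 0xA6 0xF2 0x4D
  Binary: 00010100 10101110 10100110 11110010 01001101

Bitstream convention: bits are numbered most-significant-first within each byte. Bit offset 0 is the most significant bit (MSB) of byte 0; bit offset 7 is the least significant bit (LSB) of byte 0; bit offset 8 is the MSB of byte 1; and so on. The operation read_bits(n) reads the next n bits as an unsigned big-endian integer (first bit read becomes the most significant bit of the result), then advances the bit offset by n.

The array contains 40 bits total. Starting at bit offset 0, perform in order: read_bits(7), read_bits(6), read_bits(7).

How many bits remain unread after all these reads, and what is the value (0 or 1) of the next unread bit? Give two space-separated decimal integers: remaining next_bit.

Answer: 20 0

Derivation:
Read 1: bits[0:7] width=7 -> value=10 (bin 0001010); offset now 7 = byte 0 bit 7; 33 bits remain
Read 2: bits[7:13] width=6 -> value=21 (bin 010101); offset now 13 = byte 1 bit 5; 27 bits remain
Read 3: bits[13:20] width=7 -> value=106 (bin 1101010); offset now 20 = byte 2 bit 4; 20 bits remain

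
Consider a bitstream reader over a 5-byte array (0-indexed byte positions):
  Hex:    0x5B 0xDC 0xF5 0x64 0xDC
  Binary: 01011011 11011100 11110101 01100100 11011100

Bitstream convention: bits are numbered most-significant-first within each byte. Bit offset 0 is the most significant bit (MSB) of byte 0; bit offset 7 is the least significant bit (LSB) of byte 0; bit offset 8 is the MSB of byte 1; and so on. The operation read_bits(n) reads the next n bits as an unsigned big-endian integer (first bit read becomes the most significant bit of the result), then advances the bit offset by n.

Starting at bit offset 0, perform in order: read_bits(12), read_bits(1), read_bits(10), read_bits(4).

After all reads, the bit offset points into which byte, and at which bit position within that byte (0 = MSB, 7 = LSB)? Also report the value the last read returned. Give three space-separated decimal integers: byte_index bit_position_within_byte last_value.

Read 1: bits[0:12] width=12 -> value=1469 (bin 010110111101); offset now 12 = byte 1 bit 4; 28 bits remain
Read 2: bits[12:13] width=1 -> value=1 (bin 1); offset now 13 = byte 1 bit 5; 27 bits remain
Read 3: bits[13:23] width=10 -> value=634 (bin 1001111010); offset now 23 = byte 2 bit 7; 17 bits remain
Read 4: bits[23:27] width=4 -> value=11 (bin 1011); offset now 27 = byte 3 bit 3; 13 bits remain

Answer: 3 3 11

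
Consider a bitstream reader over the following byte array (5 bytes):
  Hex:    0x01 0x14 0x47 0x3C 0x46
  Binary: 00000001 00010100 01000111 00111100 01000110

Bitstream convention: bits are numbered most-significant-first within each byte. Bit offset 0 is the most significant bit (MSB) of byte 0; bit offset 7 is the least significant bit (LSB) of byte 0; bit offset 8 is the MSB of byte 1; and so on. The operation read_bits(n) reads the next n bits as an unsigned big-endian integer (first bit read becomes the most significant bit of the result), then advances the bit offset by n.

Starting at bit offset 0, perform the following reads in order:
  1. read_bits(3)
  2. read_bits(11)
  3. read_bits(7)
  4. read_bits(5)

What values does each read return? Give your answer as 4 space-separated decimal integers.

Answer: 0 69 8 28

Derivation:
Read 1: bits[0:3] width=3 -> value=0 (bin 000); offset now 3 = byte 0 bit 3; 37 bits remain
Read 2: bits[3:14] width=11 -> value=69 (bin 00001000101); offset now 14 = byte 1 bit 6; 26 bits remain
Read 3: bits[14:21] width=7 -> value=8 (bin 0001000); offset now 21 = byte 2 bit 5; 19 bits remain
Read 4: bits[21:26] width=5 -> value=28 (bin 11100); offset now 26 = byte 3 bit 2; 14 bits remain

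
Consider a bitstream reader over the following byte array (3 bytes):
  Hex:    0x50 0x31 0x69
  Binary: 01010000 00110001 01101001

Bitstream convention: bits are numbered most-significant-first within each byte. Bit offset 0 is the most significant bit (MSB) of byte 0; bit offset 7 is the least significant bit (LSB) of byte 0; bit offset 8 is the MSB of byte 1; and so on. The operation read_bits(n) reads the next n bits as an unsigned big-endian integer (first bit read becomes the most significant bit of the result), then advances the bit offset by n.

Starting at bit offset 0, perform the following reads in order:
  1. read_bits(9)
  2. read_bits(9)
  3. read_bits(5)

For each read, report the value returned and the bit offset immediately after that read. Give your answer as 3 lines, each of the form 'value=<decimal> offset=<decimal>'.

Answer: value=160 offset=9
value=197 offset=18
value=20 offset=23

Derivation:
Read 1: bits[0:9] width=9 -> value=160 (bin 010100000); offset now 9 = byte 1 bit 1; 15 bits remain
Read 2: bits[9:18] width=9 -> value=197 (bin 011000101); offset now 18 = byte 2 bit 2; 6 bits remain
Read 3: bits[18:23] width=5 -> value=20 (bin 10100); offset now 23 = byte 2 bit 7; 1 bits remain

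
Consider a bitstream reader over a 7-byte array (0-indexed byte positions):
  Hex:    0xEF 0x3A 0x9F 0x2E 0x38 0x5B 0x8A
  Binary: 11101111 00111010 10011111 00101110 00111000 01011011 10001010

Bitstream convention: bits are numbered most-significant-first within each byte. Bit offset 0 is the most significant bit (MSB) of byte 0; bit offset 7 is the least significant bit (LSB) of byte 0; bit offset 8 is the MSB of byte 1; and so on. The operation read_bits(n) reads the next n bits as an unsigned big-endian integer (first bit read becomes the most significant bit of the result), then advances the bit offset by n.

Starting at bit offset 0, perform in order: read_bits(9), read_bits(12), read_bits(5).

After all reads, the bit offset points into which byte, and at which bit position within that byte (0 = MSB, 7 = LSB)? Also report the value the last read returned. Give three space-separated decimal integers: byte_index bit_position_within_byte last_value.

Answer: 3 2 28

Derivation:
Read 1: bits[0:9] width=9 -> value=478 (bin 111011110); offset now 9 = byte 1 bit 1; 47 bits remain
Read 2: bits[9:21] width=12 -> value=1875 (bin 011101010011); offset now 21 = byte 2 bit 5; 35 bits remain
Read 3: bits[21:26] width=5 -> value=28 (bin 11100); offset now 26 = byte 3 bit 2; 30 bits remain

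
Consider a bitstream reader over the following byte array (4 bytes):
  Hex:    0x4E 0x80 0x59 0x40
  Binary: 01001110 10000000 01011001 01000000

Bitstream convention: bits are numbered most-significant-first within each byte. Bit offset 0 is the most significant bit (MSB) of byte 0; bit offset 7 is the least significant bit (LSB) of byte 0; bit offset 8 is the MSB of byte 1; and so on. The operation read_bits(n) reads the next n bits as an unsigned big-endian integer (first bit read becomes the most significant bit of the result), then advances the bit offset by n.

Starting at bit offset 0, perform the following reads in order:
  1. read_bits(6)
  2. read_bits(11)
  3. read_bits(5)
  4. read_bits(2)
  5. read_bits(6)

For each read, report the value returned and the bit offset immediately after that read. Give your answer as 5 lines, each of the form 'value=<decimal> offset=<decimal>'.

Answer: value=19 offset=6
value=1280 offset=17
value=22 offset=22
value=1 offset=24
value=16 offset=30

Derivation:
Read 1: bits[0:6] width=6 -> value=19 (bin 010011); offset now 6 = byte 0 bit 6; 26 bits remain
Read 2: bits[6:17] width=11 -> value=1280 (bin 10100000000); offset now 17 = byte 2 bit 1; 15 bits remain
Read 3: bits[17:22] width=5 -> value=22 (bin 10110); offset now 22 = byte 2 bit 6; 10 bits remain
Read 4: bits[22:24] width=2 -> value=1 (bin 01); offset now 24 = byte 3 bit 0; 8 bits remain
Read 5: bits[24:30] width=6 -> value=16 (bin 010000); offset now 30 = byte 3 bit 6; 2 bits remain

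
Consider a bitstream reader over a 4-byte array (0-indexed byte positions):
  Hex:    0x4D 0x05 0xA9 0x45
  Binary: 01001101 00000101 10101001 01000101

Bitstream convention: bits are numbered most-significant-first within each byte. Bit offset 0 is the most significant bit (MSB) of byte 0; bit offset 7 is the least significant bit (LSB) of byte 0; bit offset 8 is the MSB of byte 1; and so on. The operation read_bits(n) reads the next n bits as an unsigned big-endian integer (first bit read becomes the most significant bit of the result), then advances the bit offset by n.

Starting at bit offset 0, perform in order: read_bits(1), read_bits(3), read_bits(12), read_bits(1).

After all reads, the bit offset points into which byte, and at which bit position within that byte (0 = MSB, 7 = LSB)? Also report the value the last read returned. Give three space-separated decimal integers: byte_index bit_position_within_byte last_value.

Read 1: bits[0:1] width=1 -> value=0 (bin 0); offset now 1 = byte 0 bit 1; 31 bits remain
Read 2: bits[1:4] width=3 -> value=4 (bin 100); offset now 4 = byte 0 bit 4; 28 bits remain
Read 3: bits[4:16] width=12 -> value=3333 (bin 110100000101); offset now 16 = byte 2 bit 0; 16 bits remain
Read 4: bits[16:17] width=1 -> value=1 (bin 1); offset now 17 = byte 2 bit 1; 15 bits remain

Answer: 2 1 1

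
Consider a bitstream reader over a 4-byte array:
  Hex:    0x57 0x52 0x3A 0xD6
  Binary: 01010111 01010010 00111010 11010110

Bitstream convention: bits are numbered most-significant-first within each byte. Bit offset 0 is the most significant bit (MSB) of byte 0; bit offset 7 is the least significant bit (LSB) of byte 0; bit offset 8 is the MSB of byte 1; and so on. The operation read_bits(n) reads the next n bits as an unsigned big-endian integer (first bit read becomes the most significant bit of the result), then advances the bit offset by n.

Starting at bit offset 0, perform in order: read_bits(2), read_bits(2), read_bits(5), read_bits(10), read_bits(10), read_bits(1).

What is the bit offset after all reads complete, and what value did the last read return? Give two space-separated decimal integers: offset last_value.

Read 1: bits[0:2] width=2 -> value=1 (bin 01); offset now 2 = byte 0 bit 2; 30 bits remain
Read 2: bits[2:4] width=2 -> value=1 (bin 01); offset now 4 = byte 0 bit 4; 28 bits remain
Read 3: bits[4:9] width=5 -> value=14 (bin 01110); offset now 9 = byte 1 bit 1; 23 bits remain
Read 4: bits[9:19] width=10 -> value=657 (bin 1010010001); offset now 19 = byte 2 bit 3; 13 bits remain
Read 5: bits[19:29] width=10 -> value=858 (bin 1101011010); offset now 29 = byte 3 bit 5; 3 bits remain
Read 6: bits[29:30] width=1 -> value=1 (bin 1); offset now 30 = byte 3 bit 6; 2 bits remain

Answer: 30 1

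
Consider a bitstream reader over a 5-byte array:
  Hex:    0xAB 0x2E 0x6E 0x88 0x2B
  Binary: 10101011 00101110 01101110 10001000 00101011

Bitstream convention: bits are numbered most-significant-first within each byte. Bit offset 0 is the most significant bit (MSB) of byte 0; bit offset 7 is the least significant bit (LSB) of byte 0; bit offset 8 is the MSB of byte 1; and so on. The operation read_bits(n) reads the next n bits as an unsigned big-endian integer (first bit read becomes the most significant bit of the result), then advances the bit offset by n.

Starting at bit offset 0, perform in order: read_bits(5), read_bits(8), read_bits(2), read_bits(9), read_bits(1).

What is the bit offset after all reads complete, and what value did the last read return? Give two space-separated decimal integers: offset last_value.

Read 1: bits[0:5] width=5 -> value=21 (bin 10101); offset now 5 = byte 0 bit 5; 35 bits remain
Read 2: bits[5:13] width=8 -> value=101 (bin 01100101); offset now 13 = byte 1 bit 5; 27 bits remain
Read 3: bits[13:15] width=2 -> value=3 (bin 11); offset now 15 = byte 1 bit 7; 25 bits remain
Read 4: bits[15:24] width=9 -> value=110 (bin 001101110); offset now 24 = byte 3 bit 0; 16 bits remain
Read 5: bits[24:25] width=1 -> value=1 (bin 1); offset now 25 = byte 3 bit 1; 15 bits remain

Answer: 25 1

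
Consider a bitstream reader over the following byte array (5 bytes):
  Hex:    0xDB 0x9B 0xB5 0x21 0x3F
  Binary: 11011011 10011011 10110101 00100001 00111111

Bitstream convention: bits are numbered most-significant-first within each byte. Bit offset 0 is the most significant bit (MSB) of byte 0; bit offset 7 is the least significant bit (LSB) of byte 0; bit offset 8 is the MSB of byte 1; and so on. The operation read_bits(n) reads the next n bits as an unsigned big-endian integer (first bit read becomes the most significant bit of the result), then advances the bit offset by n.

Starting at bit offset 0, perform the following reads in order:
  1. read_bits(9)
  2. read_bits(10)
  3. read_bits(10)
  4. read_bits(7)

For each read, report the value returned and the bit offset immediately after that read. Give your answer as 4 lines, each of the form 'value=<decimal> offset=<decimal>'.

Answer: value=439 offset=9
value=221 offset=19
value=676 offset=29
value=19 offset=36

Derivation:
Read 1: bits[0:9] width=9 -> value=439 (bin 110110111); offset now 9 = byte 1 bit 1; 31 bits remain
Read 2: bits[9:19] width=10 -> value=221 (bin 0011011101); offset now 19 = byte 2 bit 3; 21 bits remain
Read 3: bits[19:29] width=10 -> value=676 (bin 1010100100); offset now 29 = byte 3 bit 5; 11 bits remain
Read 4: bits[29:36] width=7 -> value=19 (bin 0010011); offset now 36 = byte 4 bit 4; 4 bits remain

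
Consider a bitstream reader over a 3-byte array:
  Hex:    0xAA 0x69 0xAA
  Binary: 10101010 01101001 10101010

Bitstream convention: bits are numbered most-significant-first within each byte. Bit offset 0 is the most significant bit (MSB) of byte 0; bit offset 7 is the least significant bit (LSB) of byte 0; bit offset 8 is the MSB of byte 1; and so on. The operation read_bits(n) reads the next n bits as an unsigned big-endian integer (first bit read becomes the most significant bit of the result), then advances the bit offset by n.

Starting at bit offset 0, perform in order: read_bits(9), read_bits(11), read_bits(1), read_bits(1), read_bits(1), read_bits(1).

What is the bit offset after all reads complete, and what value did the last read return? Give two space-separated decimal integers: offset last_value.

Answer: 24 0

Derivation:
Read 1: bits[0:9] width=9 -> value=340 (bin 101010100); offset now 9 = byte 1 bit 1; 15 bits remain
Read 2: bits[9:20] width=11 -> value=1690 (bin 11010011010); offset now 20 = byte 2 bit 4; 4 bits remain
Read 3: bits[20:21] width=1 -> value=1 (bin 1); offset now 21 = byte 2 bit 5; 3 bits remain
Read 4: bits[21:22] width=1 -> value=0 (bin 0); offset now 22 = byte 2 bit 6; 2 bits remain
Read 5: bits[22:23] width=1 -> value=1 (bin 1); offset now 23 = byte 2 bit 7; 1 bits remain
Read 6: bits[23:24] width=1 -> value=0 (bin 0); offset now 24 = byte 3 bit 0; 0 bits remain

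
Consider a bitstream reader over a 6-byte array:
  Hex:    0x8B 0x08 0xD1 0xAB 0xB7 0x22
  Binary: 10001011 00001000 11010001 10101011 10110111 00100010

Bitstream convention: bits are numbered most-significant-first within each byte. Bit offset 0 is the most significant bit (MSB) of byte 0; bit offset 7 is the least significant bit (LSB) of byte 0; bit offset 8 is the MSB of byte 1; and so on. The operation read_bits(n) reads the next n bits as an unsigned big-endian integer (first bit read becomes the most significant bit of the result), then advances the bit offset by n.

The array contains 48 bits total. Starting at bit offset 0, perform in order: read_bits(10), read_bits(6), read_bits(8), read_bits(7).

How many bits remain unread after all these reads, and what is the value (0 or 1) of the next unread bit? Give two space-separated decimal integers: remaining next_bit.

Answer: 17 1

Derivation:
Read 1: bits[0:10] width=10 -> value=556 (bin 1000101100); offset now 10 = byte 1 bit 2; 38 bits remain
Read 2: bits[10:16] width=6 -> value=8 (bin 001000); offset now 16 = byte 2 bit 0; 32 bits remain
Read 3: bits[16:24] width=8 -> value=209 (bin 11010001); offset now 24 = byte 3 bit 0; 24 bits remain
Read 4: bits[24:31] width=7 -> value=85 (bin 1010101); offset now 31 = byte 3 bit 7; 17 bits remain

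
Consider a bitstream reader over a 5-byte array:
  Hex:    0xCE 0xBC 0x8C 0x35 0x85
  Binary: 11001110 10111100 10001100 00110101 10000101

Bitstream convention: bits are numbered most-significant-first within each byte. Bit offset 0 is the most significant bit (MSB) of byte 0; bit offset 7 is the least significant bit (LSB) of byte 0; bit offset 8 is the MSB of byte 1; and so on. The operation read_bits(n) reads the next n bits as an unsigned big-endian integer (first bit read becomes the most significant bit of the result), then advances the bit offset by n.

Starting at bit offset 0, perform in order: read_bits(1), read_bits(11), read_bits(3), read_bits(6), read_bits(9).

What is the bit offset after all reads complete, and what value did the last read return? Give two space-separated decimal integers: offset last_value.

Read 1: bits[0:1] width=1 -> value=1 (bin 1); offset now 1 = byte 0 bit 1; 39 bits remain
Read 2: bits[1:12] width=11 -> value=1259 (bin 10011101011); offset now 12 = byte 1 bit 4; 28 bits remain
Read 3: bits[12:15] width=3 -> value=6 (bin 110); offset now 15 = byte 1 bit 7; 25 bits remain
Read 4: bits[15:21] width=6 -> value=17 (bin 010001); offset now 21 = byte 2 bit 5; 19 bits remain
Read 5: bits[21:30] width=9 -> value=269 (bin 100001101); offset now 30 = byte 3 bit 6; 10 bits remain

Answer: 30 269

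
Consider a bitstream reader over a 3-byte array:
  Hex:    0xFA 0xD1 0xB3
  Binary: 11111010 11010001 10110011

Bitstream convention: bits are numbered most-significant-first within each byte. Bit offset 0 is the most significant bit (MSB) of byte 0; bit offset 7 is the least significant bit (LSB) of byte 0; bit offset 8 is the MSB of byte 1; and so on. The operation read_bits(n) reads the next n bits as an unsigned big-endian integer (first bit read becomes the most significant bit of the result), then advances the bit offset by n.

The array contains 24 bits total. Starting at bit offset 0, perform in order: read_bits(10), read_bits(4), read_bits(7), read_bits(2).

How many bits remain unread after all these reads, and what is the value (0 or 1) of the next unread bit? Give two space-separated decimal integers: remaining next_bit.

Answer: 1 1

Derivation:
Read 1: bits[0:10] width=10 -> value=1003 (bin 1111101011); offset now 10 = byte 1 bit 2; 14 bits remain
Read 2: bits[10:14] width=4 -> value=4 (bin 0100); offset now 14 = byte 1 bit 6; 10 bits remain
Read 3: bits[14:21] width=7 -> value=54 (bin 0110110); offset now 21 = byte 2 bit 5; 3 bits remain
Read 4: bits[21:23] width=2 -> value=1 (bin 01); offset now 23 = byte 2 bit 7; 1 bits remain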